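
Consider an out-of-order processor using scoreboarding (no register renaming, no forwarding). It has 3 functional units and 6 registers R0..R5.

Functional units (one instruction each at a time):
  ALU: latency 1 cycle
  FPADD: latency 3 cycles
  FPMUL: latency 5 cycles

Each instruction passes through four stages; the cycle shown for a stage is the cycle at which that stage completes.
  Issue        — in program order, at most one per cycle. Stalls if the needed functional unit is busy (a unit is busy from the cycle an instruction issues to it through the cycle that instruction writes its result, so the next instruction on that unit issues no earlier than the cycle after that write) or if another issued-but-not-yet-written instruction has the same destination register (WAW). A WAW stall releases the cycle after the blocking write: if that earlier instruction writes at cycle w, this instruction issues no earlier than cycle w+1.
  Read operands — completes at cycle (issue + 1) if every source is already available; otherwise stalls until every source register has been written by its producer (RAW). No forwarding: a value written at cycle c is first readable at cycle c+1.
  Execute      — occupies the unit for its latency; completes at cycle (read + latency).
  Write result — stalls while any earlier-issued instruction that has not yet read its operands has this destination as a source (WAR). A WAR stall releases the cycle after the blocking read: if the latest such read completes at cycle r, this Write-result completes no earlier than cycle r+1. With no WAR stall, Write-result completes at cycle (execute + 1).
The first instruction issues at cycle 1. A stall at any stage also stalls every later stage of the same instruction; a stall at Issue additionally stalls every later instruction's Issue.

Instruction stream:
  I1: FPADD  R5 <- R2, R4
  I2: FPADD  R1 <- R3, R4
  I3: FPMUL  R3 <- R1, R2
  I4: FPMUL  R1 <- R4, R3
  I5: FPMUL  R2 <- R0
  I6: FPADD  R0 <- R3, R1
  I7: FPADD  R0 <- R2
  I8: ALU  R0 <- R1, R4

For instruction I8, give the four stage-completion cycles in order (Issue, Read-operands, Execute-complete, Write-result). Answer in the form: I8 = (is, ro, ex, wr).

I1  is:1  ro:2  ex:5  wr:6
I2  is:7  ro:8  ex:11  wr:12  — struct: FPADD busy until I1 writes@6
I3  is:8  ro:13  ex:18  wr:19  — RAW R1: wait I2 write@12
I4  is:20  ro:21  ex:26  wr:27  — struct: FPMUL busy until I3 writes@19
I5  is:28  ro:29  ex:34  wr:35  — struct: FPMUL busy until I4 writes@27
I6  is:29  ro:30  ex:33  wr:34
I7  is:35  ro:36  ex:39  wr:40  — struct: FPADD busy until I6 writes@34
I8  is:41  ro:42  ex:43  wr:44  — WAW R0: wait I7 write@40

I8 = (41, 42, 43, 44)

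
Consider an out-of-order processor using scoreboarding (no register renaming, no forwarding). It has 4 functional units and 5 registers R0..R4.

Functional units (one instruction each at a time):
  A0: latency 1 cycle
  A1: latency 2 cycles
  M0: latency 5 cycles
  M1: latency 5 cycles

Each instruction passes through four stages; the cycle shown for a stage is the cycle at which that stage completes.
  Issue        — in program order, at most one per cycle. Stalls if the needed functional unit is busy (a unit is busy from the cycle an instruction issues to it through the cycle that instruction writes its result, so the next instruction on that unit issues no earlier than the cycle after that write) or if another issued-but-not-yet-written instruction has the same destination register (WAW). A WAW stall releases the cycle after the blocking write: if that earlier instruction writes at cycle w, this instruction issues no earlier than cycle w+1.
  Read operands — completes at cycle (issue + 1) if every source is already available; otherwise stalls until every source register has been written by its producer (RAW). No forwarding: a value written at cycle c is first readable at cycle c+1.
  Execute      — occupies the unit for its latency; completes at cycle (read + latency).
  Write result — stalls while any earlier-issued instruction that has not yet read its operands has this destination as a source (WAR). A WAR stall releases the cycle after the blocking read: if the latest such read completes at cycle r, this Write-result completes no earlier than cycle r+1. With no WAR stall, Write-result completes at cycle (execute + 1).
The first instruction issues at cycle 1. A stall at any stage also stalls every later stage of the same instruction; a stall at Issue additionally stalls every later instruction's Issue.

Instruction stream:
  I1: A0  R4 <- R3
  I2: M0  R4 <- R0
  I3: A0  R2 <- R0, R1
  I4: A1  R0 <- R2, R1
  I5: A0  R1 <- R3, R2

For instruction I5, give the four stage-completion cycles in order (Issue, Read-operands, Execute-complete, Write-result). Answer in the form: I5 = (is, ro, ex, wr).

t=1  I1 issues→A0
t=2  I1 reads
t=3  I1 exec-done
t=4  I1 writes R4
t=5  I2 issues→M0
t=6  I2 reads · I3 issues→A0
t=7  I3 reads · I4 issues→A1
t=8  I3 exec-done
t=9  I3 writes R2
t=10  I4 reads · I5 issues→A0
t=11  I2 exec-done · I5 reads
t=12  I2 writes R4 · I4 exec-done · I5 exec-done
t=13  I4 writes R0 · I5 writes R1

I5 = (10, 11, 12, 13)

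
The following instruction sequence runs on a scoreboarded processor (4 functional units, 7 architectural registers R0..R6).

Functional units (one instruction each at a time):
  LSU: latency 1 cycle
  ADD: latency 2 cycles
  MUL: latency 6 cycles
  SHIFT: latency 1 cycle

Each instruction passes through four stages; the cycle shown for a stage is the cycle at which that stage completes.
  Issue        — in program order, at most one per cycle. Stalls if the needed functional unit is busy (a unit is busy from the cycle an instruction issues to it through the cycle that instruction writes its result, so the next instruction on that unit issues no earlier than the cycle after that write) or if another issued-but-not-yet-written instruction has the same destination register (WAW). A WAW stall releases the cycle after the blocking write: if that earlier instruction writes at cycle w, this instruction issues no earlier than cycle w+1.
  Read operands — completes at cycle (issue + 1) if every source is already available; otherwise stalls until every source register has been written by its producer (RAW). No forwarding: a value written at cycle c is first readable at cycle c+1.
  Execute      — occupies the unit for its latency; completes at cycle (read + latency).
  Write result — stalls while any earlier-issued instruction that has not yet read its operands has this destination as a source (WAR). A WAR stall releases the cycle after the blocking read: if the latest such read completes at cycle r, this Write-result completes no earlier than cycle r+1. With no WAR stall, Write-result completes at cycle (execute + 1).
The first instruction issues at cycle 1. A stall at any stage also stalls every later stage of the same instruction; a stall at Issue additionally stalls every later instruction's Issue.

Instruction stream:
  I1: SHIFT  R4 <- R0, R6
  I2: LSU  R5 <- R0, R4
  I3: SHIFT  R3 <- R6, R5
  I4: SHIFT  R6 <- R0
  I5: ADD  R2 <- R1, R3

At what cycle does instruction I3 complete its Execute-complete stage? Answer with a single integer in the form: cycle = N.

cycle = 9

I1: IS=1 RO=2 EX=3 WR=4
I2: IS=2 RO=5 EX=6 WR=7  [RAW R4: wait I1 write@4]
I3: IS=5 RO=8 EX=9 WR=10  [struct: SHIFT busy until I1 writes@4; RAW R5: wait I2 write@7]
I4: IS=11 RO=12 EX=13 WR=14  [struct: SHIFT busy until I3 writes@10]
I5: IS=12 RO=13 EX=15 WR=16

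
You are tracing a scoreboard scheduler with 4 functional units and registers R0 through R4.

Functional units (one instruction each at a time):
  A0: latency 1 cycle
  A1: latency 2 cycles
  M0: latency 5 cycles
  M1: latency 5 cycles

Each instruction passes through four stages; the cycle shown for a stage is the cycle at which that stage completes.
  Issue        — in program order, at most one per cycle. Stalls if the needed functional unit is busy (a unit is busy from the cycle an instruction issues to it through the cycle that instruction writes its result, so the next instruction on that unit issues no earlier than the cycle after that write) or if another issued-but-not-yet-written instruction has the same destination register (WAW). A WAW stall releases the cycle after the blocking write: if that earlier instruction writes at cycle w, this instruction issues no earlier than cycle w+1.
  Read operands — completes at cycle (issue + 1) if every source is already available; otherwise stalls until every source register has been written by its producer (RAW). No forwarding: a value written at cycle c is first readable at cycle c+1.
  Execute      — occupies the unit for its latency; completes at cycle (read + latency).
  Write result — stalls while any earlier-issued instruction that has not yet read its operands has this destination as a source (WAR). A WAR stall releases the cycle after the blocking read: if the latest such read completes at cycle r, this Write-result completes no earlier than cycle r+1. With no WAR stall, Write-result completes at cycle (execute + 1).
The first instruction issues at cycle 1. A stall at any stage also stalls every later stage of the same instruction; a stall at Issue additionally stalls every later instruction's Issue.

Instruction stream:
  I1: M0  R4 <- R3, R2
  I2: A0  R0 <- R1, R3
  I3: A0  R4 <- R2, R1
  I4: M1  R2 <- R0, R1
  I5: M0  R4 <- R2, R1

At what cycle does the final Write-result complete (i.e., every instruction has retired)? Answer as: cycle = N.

cycle 1: I1 dispatched to M0
cycle 2: I1 operands ready | I2 dispatched to A0
cycle 3: I2 operands ready
cycle 4: I2 complete
cycle 5: R0←I2
cycle 7: I1 complete
cycle 8: R4←I1
cycle 9: I3 dispatched to A0
cycle 10: I3 operands ready | I4 dispatched to M1
cycle 11: I3 complete | I4 operands ready
cycle 12: R4←I3
cycle 13: I5 dispatched to M0
cycle 16: I4 complete
cycle 17: R2←I4
cycle 18: I5 operands ready
cycle 23: I5 complete
cycle 24: R4←I5

cycle = 24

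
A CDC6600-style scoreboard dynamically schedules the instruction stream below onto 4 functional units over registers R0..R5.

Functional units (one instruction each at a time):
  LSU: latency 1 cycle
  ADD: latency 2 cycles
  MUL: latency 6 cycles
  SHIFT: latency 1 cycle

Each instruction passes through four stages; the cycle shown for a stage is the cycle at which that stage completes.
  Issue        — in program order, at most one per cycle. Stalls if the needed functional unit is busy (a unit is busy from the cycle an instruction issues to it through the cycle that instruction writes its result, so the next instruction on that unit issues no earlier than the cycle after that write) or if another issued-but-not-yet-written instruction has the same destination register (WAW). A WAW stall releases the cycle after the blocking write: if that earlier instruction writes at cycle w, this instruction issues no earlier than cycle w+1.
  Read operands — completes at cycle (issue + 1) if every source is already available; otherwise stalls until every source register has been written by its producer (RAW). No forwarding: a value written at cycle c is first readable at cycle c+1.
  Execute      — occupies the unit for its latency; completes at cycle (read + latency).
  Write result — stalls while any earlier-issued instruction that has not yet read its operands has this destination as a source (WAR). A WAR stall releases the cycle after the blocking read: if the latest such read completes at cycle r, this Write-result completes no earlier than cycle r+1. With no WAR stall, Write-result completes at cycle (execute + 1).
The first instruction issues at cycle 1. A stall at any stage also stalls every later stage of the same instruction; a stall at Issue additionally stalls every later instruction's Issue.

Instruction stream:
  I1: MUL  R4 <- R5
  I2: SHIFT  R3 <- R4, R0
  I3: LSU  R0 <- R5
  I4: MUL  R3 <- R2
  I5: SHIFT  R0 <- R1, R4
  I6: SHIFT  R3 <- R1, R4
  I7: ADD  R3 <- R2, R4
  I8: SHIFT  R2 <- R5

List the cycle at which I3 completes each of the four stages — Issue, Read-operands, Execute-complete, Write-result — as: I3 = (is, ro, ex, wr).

I1: IS=1 RO=2 EX=8 WR=9
I2: IS=2 RO=10 EX=11 WR=12  [RAW R4: wait I1 write@9]
I3: IS=3 RO=4 EX=5 WR=11  [WAR R0: wait I2 read@10]
I4: IS=13 RO=14 EX=20 WR=21  [WAW R3: wait I2 write@12]
I5: IS=14 RO=15 EX=16 WR=17
I6: IS=22 RO=23 EX=24 WR=25  [WAW R3: wait I4 write@21]
I7: IS=26 RO=27 EX=29 WR=30  [WAW R3: wait I6 write@25]
I8: IS=27 RO=28 EX=29 WR=30

I3 = (3, 4, 5, 11)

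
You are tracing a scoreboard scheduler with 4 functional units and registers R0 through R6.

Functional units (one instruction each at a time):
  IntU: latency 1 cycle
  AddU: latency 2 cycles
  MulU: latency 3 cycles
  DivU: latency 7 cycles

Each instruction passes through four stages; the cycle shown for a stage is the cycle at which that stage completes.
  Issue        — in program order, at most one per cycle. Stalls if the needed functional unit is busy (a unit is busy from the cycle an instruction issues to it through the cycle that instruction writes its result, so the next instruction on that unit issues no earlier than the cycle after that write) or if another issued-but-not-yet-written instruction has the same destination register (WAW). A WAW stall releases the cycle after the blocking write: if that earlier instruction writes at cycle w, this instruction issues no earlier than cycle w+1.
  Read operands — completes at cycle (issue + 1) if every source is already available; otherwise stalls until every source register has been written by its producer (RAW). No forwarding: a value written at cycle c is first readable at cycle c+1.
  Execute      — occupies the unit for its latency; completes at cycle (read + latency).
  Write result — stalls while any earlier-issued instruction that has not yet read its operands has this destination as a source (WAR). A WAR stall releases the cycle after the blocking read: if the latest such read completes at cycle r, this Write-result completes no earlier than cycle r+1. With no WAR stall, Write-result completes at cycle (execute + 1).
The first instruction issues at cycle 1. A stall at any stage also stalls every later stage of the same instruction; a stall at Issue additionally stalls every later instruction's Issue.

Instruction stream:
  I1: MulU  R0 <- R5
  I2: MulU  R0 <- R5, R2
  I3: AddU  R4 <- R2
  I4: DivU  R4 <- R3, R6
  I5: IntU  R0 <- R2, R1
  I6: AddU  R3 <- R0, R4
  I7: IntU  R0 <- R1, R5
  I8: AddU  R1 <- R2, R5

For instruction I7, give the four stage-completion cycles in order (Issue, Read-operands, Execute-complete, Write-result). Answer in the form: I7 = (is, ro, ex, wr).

I7 = (18, 19, 20, 24)

[1] I1→MulU
[2] I1 RO
[5] I1 EX
[6] I1 WR R0
[7] I2→MulU
[8] I2 RO · I3→AddU
[9] I3 RO
[11] I2 EX · I3 EX
[12] I2 WR R0 · I3 WR R4
[13] I4→DivU
[14] I4 RO · I5→IntU
[15] I5 RO · I6→AddU
[16] I5 EX
[17] I5 WR R0
[18] I7→IntU
[19] I7 RO
[20] I7 EX
[21] I4 EX
[22] I4 WR R4
[23] I6 RO
[24] I7 WR R0
[25] I6 EX
[26] I6 WR R3
[27] I8→AddU
[28] I8 RO
[30] I8 EX
[31] I8 WR R1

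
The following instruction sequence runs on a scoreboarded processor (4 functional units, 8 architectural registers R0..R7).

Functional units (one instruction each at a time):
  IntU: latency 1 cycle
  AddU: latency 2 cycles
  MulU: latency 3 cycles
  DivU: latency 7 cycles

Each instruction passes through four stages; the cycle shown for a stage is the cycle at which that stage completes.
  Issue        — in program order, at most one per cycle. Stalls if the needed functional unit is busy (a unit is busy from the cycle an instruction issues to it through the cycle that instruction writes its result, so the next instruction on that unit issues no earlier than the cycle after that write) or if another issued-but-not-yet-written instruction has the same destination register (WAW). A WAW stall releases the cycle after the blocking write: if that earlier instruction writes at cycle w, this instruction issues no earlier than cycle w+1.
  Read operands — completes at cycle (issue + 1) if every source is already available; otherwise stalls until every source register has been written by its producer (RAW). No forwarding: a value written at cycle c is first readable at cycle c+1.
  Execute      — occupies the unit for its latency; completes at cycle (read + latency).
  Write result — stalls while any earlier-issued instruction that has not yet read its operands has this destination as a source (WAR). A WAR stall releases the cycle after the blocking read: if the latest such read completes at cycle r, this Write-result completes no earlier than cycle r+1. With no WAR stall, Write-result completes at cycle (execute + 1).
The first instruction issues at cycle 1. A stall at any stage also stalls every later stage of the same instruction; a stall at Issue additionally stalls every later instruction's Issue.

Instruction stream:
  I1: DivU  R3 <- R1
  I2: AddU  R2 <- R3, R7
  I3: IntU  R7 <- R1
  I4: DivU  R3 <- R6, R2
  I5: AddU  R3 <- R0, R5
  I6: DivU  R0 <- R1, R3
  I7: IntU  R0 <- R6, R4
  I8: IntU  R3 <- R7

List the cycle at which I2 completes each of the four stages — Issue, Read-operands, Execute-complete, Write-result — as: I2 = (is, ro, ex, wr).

I2 = (2, 11, 13, 14)

I1  is:1  ro:2  ex:9  wr:10
I2  is:2  ro:11  ex:13  wr:14  — RAW R3: wait I1 write@10
I3  is:3  ro:4  ex:5  wr:12  — WAR R7: wait I2 read@11
I4  is:11  ro:15  ex:22  wr:23  — struct: DivU busy until I1 writes@10, RAW R2: wait I2 write@14
I5  is:24  ro:25  ex:27  wr:28  — WAW R3: wait I4 write@23
I6  is:25  ro:29  ex:36  wr:37  — RAW R3: wait I5 write@28
I7  is:38  ro:39  ex:40  wr:41  — WAW R0: wait I6 write@37
I8  is:42  ro:43  ex:44  wr:45  — struct: IntU busy until I7 writes@41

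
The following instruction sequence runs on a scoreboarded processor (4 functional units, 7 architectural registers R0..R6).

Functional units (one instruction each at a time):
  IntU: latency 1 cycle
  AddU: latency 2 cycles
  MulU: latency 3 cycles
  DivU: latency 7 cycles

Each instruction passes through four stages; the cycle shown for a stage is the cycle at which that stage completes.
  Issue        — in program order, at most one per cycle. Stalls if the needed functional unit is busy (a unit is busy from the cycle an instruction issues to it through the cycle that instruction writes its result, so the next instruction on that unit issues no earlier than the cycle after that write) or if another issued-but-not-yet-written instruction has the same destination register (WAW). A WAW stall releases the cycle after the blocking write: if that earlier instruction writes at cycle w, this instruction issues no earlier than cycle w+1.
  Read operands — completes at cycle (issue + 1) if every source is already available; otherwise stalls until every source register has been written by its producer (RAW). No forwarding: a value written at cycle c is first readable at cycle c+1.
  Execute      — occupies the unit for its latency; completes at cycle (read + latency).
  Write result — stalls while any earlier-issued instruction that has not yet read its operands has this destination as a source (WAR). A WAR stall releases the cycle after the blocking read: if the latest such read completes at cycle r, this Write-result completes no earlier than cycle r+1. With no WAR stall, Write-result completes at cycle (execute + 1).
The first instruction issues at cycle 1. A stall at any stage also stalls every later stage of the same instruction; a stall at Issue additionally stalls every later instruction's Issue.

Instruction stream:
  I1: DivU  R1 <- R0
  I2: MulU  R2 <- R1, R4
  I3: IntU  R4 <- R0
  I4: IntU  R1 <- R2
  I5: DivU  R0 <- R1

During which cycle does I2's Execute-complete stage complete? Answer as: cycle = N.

cycle = 14

I1 -> (1, 2, 9, 10)
I2 -> (2, 11, 14, 15)  // RAW R1: wait I1 write@10
I3 -> (3, 4, 5, 12)  // WAR R4: wait I2 read@11
I4 -> (13, 16, 17, 18)  // struct: IntU busy until I3 writes@12, RAW R2: wait I2 write@15
I5 -> (14, 19, 26, 27)  // RAW R1: wait I4 write@18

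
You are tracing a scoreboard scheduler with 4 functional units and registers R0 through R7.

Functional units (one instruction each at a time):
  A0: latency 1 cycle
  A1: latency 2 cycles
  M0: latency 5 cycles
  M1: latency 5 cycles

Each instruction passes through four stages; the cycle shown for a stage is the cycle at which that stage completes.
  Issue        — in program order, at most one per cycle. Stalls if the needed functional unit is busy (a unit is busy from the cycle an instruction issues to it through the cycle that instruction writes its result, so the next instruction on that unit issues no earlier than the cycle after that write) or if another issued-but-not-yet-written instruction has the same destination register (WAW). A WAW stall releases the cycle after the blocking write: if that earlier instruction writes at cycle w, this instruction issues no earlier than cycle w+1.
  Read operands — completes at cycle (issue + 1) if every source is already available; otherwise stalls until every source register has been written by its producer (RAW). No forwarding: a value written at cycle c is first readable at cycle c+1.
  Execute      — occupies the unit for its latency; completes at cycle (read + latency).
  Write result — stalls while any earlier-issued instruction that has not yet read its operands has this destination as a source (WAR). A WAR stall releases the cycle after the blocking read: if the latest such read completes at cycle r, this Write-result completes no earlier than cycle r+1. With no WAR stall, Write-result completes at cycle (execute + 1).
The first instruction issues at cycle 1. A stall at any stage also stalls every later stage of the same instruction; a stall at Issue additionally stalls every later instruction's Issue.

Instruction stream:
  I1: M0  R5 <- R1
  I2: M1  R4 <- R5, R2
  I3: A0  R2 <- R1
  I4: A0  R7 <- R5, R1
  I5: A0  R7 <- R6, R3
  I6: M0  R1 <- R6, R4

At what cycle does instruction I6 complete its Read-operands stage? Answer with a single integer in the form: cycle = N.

cycle = 17

  I1 | 1 | 2 | 7 | 8
  I2 | 2 | 9 | 14 | 15   RAW R5: wait I1 write@8
  I3 | 3 | 4 | 5 | 10   WAR R2: wait I2 read@9
  I4 | 11 | 12 | 13 | 14   struct: A0 busy until I3 writes@10
  I5 | 15 | 16 | 17 | 18   struct: A0 busy until I4 writes@14
  I6 | 16 | 17 | 22 | 23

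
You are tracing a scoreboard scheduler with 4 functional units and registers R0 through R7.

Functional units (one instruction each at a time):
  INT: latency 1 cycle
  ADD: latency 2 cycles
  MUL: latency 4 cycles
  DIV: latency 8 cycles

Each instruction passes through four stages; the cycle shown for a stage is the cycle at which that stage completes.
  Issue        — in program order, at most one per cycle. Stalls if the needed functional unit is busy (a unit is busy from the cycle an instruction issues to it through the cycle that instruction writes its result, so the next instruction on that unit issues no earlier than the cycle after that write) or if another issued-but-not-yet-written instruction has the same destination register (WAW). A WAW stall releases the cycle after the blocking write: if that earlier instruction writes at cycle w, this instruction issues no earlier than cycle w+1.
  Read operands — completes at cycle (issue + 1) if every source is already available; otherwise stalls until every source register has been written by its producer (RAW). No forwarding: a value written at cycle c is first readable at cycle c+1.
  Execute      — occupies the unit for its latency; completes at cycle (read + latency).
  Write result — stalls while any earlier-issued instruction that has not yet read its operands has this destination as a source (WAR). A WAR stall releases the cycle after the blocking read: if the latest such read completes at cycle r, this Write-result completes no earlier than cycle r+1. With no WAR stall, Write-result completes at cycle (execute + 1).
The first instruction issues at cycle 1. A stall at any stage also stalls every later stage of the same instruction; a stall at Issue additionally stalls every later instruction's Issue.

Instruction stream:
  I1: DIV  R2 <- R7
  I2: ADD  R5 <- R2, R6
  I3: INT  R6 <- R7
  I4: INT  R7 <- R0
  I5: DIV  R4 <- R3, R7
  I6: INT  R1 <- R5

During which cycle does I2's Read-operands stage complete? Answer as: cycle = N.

cycle 1: issue I1 (DIV)
cycle 2: I1 read-ops, issue I2 (ADD)
cycle 3: issue I3 (INT)
cycle 4: I3 read-ops
cycle 5: I3 finished on INT
cycle 10: I1 finished on DIV
cycle 11: I1→R2
cycle 12: I2 read-ops
cycle 13: I3→R6
cycle 14: I2 finished on ADD, issue I4 (INT)
cycle 15: I2→R5, I4 read-ops, issue I5 (DIV)
cycle 16: I4 finished on INT
cycle 17: I4→R7
cycle 18: I5 read-ops, issue I6 (INT)
cycle 19: I6 read-ops
cycle 20: I6 finished on INT
cycle 21: I6→R1
cycle 26: I5 finished on DIV
cycle 27: I5→R4

cycle = 12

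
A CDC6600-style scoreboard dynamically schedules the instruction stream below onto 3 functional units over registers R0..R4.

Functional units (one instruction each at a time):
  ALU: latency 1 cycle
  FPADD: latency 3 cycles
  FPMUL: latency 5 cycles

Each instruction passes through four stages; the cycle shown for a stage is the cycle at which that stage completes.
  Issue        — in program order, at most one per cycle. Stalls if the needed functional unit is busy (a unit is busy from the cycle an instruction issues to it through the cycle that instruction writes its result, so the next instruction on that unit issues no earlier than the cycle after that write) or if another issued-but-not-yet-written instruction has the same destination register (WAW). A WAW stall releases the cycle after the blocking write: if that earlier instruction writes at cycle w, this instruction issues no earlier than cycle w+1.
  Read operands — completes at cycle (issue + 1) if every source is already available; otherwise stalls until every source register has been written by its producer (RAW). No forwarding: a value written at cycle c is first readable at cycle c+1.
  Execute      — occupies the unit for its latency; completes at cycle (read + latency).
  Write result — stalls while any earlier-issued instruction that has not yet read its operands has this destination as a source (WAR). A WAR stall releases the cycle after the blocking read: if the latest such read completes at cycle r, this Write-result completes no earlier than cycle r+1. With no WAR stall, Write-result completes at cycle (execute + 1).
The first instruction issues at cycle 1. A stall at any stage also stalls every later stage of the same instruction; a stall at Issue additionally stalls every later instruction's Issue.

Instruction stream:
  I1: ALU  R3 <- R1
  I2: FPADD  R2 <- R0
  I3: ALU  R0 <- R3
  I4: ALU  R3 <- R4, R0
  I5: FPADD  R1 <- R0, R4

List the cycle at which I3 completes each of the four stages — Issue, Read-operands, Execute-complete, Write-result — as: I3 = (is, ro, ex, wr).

I3 = (5, 6, 7, 8)

1) issue 1, read 2, done 3, write 4
2) issue 2, read 3, done 6, write 7
3) issue 5, read 6, done 7, write 8  <struct: ALU busy until I1 writes@4>
4) issue 9, read 10, done 11, write 12  <struct: ALU busy until I3 writes@8>
5) issue 10, read 11, done 14, write 15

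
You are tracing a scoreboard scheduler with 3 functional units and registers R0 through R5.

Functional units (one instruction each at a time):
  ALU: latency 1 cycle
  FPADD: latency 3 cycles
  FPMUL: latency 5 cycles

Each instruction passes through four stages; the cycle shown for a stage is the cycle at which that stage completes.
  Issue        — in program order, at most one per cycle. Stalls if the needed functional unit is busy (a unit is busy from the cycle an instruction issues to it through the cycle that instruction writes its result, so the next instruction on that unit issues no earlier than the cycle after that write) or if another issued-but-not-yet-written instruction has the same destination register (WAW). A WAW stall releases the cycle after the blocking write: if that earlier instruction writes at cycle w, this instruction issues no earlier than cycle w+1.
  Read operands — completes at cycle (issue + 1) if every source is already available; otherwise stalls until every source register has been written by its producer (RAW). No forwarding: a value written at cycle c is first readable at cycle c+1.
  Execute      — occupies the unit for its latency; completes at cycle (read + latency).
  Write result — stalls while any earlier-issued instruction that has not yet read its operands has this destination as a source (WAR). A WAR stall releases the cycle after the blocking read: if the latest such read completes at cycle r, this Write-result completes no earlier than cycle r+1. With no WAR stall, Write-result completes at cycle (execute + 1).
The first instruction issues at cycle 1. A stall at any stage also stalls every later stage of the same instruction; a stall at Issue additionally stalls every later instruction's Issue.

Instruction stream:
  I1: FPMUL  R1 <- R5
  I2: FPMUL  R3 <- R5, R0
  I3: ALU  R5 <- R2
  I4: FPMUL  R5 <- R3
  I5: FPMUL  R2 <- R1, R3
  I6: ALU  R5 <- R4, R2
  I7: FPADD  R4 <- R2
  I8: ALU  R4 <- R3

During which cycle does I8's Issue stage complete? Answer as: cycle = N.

cycle = 38

I1  is:1  ro:2  ex:7  wr:8
I2  is:9  ro:10  ex:15  wr:16  — struct: FPMUL busy until I1 writes@8
I3  is:10  ro:11  ex:12  wr:13
I4  is:17  ro:18  ex:23  wr:24  — struct: FPMUL busy until I2 writes@16
I5  is:25  ro:26  ex:31  wr:32  — struct: FPMUL busy until I4 writes@24
I6  is:26  ro:33  ex:34  wr:35  — RAW R2: wait I5 write@32
I7  is:27  ro:33  ex:36  wr:37  — RAW R2: wait I5 write@32
I8  is:38  ro:39  ex:40  wr:41  — WAW R4: wait I7 write@37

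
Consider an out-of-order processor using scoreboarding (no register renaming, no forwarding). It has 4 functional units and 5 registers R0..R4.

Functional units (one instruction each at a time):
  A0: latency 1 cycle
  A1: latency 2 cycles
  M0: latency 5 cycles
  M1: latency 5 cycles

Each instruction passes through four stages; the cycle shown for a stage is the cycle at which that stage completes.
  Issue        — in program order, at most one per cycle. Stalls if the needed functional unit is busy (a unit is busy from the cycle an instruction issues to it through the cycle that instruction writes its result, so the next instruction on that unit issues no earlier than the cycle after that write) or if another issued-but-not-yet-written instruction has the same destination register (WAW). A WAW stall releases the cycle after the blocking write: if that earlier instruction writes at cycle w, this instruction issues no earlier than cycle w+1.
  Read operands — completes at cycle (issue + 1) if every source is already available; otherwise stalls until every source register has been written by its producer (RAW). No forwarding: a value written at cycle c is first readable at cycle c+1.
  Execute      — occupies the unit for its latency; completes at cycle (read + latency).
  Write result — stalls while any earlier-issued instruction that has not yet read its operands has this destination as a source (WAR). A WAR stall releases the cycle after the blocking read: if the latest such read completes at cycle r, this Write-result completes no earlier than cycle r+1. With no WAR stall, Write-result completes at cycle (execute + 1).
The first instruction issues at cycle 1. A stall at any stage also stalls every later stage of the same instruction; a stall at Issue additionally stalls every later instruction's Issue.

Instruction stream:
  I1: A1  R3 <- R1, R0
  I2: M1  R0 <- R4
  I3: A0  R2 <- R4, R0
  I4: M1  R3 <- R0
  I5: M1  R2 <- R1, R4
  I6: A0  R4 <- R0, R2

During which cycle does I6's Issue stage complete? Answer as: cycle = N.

cycle = 19

cycle 1: issue I1 (A1)
cycle 2: I1 read-ops, issue I2 (M1)
cycle 3: I2 read-ops, issue I3 (A0)
cycle 4: I1 finished on A1
cycle 5: I1→R3
cycle 8: I2 finished on M1
cycle 9: I2→R0
cycle 10: I3 read-ops, issue I4 (M1)
cycle 11: I3 finished on A0, I4 read-ops
cycle 12: I3→R2
cycle 16: I4 finished on M1
cycle 17: I4→R3
cycle 18: issue I5 (M1)
cycle 19: I5 read-ops, issue I6 (A0)
cycle 24: I5 finished on M1
cycle 25: I5→R2
cycle 26: I6 read-ops
cycle 27: I6 finished on A0
cycle 28: I6→R4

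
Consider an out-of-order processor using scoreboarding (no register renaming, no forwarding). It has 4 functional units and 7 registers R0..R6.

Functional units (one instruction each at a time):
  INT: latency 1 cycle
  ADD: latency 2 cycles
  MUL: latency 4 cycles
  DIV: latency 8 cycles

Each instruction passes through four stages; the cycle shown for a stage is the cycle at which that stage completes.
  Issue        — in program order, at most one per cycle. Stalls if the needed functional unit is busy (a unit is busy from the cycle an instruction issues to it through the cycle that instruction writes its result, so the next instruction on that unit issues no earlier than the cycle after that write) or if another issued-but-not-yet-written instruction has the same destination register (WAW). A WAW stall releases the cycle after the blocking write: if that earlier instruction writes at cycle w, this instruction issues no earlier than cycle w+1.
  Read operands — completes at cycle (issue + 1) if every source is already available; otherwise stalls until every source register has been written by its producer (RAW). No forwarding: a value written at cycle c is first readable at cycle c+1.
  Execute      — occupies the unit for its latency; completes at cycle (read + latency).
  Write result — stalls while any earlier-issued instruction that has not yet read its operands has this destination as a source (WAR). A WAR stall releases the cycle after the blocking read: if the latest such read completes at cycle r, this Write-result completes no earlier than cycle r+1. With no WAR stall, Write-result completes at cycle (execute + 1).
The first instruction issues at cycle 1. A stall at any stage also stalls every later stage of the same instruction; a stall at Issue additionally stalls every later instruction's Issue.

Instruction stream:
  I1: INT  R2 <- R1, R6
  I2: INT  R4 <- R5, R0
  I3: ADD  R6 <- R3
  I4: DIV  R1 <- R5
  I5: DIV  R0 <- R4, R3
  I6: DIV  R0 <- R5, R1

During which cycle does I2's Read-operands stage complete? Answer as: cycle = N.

I1: IS=1 RO=2 EX=3 WR=4
I2: IS=5 RO=6 EX=7 WR=8  [struct: INT busy until I1 writes@4]
I3: IS=6 RO=7 EX=9 WR=10
I4: IS=7 RO=8 EX=16 WR=17
I5: IS=18 RO=19 EX=27 WR=28  [struct: DIV busy until I4 writes@17]
I6: IS=29 RO=30 EX=38 WR=39  [struct: DIV busy until I5 writes@28]

cycle = 6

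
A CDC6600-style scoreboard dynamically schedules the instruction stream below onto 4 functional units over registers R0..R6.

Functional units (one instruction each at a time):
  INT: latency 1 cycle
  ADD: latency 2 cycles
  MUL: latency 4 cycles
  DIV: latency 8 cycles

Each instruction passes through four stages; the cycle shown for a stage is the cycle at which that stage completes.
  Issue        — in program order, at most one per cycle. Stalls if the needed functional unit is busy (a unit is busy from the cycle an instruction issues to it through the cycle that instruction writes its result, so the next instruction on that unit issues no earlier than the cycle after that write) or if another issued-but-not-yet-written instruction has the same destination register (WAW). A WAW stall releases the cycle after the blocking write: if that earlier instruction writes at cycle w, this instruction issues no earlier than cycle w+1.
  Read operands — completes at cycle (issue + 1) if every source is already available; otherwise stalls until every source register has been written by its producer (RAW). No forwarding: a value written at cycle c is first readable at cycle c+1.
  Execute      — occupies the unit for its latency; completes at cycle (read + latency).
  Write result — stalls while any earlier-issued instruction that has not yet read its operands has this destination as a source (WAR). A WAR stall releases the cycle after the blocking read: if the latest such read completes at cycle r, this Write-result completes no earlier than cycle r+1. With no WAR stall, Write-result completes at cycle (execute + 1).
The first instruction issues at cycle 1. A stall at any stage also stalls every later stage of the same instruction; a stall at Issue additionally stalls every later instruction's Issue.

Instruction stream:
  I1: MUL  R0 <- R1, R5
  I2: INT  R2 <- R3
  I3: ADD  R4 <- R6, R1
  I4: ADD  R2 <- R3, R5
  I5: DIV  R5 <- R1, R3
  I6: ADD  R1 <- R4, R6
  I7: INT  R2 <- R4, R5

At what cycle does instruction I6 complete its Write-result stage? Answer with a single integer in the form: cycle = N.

[I1] 1/2/6/7
[I2] 2/3/4/5
[I3] 3/4/6/7
[I4] 8/9/11/12  (struct: ADD busy until I3 writes@7)
[I5] 9/10/18/19
[I6] 13/14/16/17  (struct: ADD busy until I4 writes@12)
[I7] 14/20/21/22  (RAW R5: wait I5 write@19)

cycle = 17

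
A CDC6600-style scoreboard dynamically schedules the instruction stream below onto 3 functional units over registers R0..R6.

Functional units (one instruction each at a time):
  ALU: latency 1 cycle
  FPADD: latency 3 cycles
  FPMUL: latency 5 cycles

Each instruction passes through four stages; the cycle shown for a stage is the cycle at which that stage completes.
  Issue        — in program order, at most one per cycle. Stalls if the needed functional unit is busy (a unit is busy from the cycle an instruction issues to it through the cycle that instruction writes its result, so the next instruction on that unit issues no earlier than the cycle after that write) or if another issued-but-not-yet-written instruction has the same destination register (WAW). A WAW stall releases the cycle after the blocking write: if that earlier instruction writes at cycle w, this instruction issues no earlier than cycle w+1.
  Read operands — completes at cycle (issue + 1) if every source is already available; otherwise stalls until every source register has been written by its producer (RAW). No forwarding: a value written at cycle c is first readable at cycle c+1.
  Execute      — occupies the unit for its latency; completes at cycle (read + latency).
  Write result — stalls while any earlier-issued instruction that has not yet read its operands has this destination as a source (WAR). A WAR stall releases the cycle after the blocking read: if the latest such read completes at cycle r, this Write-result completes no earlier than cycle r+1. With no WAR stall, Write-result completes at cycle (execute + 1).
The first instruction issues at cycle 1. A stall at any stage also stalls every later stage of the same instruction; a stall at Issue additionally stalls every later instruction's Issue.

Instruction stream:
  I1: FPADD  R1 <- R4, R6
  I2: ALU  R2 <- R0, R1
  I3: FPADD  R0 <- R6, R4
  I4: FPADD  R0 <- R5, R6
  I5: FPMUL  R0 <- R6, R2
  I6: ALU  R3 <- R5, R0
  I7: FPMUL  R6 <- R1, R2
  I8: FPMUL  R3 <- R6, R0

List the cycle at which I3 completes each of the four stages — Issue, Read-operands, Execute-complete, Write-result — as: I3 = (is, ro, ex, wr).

I3 = (7, 8, 11, 12)

1) issue 1, read 2, done 5, write 6
2) issue 2, read 7, done 8, write 9  <RAW R1: wait I1 write@6>
3) issue 7, read 8, done 11, write 12  <struct: FPADD busy until I1 writes@6>
4) issue 13, read 14, done 17, write 18  <struct: FPADD busy until I3 writes@12>
5) issue 19, read 20, done 25, write 26  <WAW R0: wait I4 write@18>
6) issue 20, read 27, done 28, write 29  <RAW R0: wait I5 write@26>
7) issue 27, read 28, done 33, write 34  <struct: FPMUL busy until I5 writes@26>
8) issue 35, read 36, done 41, write 42  <struct: FPMUL busy until I7 writes@34>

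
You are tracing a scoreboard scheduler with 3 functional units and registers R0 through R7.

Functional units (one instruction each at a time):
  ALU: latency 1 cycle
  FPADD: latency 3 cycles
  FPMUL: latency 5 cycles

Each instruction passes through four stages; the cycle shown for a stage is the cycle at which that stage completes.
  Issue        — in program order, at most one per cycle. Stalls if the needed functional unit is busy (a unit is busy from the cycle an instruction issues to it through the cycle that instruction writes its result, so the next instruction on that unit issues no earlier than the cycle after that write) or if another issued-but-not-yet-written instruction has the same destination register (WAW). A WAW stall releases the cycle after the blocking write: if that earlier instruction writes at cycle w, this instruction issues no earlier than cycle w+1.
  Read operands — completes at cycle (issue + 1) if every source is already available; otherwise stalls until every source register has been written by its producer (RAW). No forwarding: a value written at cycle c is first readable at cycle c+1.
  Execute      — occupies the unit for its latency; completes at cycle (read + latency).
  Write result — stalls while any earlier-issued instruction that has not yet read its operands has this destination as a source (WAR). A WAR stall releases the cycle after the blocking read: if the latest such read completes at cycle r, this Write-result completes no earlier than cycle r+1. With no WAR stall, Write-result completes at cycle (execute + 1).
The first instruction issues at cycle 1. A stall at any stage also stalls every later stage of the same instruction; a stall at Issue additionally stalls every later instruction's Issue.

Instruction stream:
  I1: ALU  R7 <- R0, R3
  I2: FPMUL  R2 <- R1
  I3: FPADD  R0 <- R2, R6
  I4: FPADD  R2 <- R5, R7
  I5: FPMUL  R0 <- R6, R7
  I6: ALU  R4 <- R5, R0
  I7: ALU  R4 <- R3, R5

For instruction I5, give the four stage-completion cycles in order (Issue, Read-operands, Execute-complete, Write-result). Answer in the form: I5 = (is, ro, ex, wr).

I5 = (16, 17, 22, 23)

I1  is:1  ro:2  ex:3  wr:4
I2  is:2  ro:3  ex:8  wr:9
I3  is:3  ro:10  ex:13  wr:14  — RAW R2: wait I2 write@9
I4  is:15  ro:16  ex:19  wr:20  — struct: FPADD busy until I3 writes@14
I5  is:16  ro:17  ex:22  wr:23
I6  is:17  ro:24  ex:25  wr:26  — RAW R0: wait I5 write@23
I7  is:27  ro:28  ex:29  wr:30  — struct: ALU busy until I6 writes@26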